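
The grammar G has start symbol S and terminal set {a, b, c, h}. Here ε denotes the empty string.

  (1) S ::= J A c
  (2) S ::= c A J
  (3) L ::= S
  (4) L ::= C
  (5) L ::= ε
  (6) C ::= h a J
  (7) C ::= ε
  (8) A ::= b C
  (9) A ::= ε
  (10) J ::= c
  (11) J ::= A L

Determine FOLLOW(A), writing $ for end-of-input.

FIRST(C) = {ε, h}
FIRST(A) = {ε, b}
FIRST(S) = {b, c, h}  (via J A c)
FIRST(L) = {ε, b, c, h}  (via S, C)
FIRST(J) = {ε, b, c, h}  (via A L)
FOLLOW(S) includes $ since S is the start symbol.
FOLLOW(S): in L::=S, the suffix after S is empty, so FOLLOW(S) ⊇ FOLLOW(L) = {$, b, c, h}. Thus FOLLOW(S) = {$, b, c, h}.
FOLLOW(L): in J::=A L, the suffix after L is empty, so FOLLOW(L) ⊇ FOLLOW(J) = {$, b, c, h}. Thus FOLLOW(L) = {$, b, c, h}.
FOLLOW(C): in L::=C, the suffix after C is empty, so FOLLOW(C) ⊇ FOLLOW(L) = {$, b, c, h}; in A::=b C, the suffix after C is empty, so FOLLOW(C) ⊇ FOLLOW(A) = {$, b, c, h}. Thus FOLLOW(C) = {$, b, c, h}.
FOLLOW(J): in S::=J A c, J is followed by A c with FIRST {b, c}; in S::=c A J, the suffix after J is empty, so FOLLOW(J) ⊇ FOLLOW(S) = {$, b, c, h}; in C::=h a J, the suffix after J is empty, so FOLLOW(J) ⊇ FOLLOW(C) = {$, b, c, h}. Thus FOLLOW(J) = {$, b, c, h}.
FOLLOW(A): in S::=J A c, A is followed by c with FIRST {c}; in S::=c A J, A is followed by J with FIRST {ε, b, c, h}; in S::=c A J, the suffix after A is nullable, so FOLLOW(A) ⊇ FOLLOW(S) = {$, b, c, h}; in J::=A L, A is followed by L with FIRST {ε, b, c, h}; in J::=A L, the suffix after A is nullable, so FOLLOW(A) ⊇ FOLLOW(J) = {$, b, c, h}. Thus FOLLOW(A) = {$, b, c, h}.

{$, b, c, h}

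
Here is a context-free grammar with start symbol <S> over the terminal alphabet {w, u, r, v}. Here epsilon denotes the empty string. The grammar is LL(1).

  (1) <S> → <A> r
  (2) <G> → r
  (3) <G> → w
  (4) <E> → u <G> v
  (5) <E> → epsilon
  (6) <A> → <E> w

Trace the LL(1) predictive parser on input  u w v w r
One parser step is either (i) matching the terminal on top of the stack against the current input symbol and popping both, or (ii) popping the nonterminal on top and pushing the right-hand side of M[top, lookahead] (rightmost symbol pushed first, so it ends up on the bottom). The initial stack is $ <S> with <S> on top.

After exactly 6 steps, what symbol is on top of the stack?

step 1: stack=$ <S>  input=u w v w r $  — expand <S> → <A> r
step 2: stack=$ r <A>  input=u w v w r $  — expand <A> → <E> w
step 3: stack=$ r w <E>  input=u w v w r $  — expand <E> → u <G> v
step 4: stack=$ r w v <G> u  input=u w v w r $  — match u
step 5: stack=$ r w v <G>  input=w v w r $  — expand <G> → w
step 6: stack=$ r w v w  input=w v w r $  — match w
Stack after step 6: $ r w v (top = v).

v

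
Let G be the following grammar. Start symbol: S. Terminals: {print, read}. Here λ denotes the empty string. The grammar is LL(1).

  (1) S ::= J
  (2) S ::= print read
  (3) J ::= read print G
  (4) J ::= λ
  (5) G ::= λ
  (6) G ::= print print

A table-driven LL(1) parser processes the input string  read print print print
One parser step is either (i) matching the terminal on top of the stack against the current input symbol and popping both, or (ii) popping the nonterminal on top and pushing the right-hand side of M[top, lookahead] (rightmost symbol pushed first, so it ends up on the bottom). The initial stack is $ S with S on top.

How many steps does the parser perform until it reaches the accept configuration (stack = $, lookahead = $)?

7

     Stack           Input                     Action
  1  $ S             read print print print $  expand S ::= J
  2  $ J             read print print print $  expand J ::= read print G
  3  $ G print read  read print print print $  match read
  4  $ G print       print print print $       match print
  5  $ G             print print $             expand G ::= print print
  6  $ print print   print print $             match print
  7  $ print         print $                   match print
Accept reached after 7 steps.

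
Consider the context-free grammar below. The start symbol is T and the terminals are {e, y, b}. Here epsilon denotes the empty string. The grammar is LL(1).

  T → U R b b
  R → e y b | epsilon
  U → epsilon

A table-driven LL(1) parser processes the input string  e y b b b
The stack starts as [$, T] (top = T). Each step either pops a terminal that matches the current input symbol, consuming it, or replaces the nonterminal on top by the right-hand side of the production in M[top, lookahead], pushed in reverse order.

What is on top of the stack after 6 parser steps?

     Stack        Input        Action
  1  $ T          e y b b b $  expand T → U R b b
  2  $ b b R U    e y b b b $  expand U → epsilon
  3  $ b b R      e y b b b $  expand R → e y b
  4  $ b b b y e  e y b b b $  match e
  5  $ b b b y    y b b b $    match y
  6  $ b b b      b b b $      match b
Stack after step 6: $ b b (top = b).

b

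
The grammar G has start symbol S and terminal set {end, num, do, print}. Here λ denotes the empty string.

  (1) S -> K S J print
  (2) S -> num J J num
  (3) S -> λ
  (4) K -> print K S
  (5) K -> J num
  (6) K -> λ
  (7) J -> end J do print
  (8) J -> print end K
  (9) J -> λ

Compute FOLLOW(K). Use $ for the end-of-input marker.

FIRST(J): from J->end J do print we get {end}; from J->print end K we get {print}; from J->λ we get {λ}. So FIRST(J) = {λ, end, print}.
FIRST(K): from K->print K S we get {print}; from K->J num we get {end, num, print}; from K->λ we get {λ}. So FIRST(K) = {λ, end, num, print}.
FIRST(S): from S->K S J print we get {end, num, print}; from S->num J J num we get {num}; from S->λ we get {λ}. So FIRST(S) = {λ, end, num, print}.
FOLLOW(S) includes $ since S is the start symbol.
FOLLOW(J): in S->K S J print, J is followed by print with FIRST {print}; in S->num J J num (occurrence 1), J is followed by J num with FIRST {end, num, print}; in S->num J J num (occurrence 2), J is followed by num with FIRST {num}; in K->J num, J is followed by num with FIRST {num}; in J->end J do print, J is followed by do print with FIRST {do}. Thus FOLLOW(J) = {do, end, num, print}.
FOLLOW(K): in S->K S J print, K is followed by S J print with FIRST {end, num, print}; in K->print K S, K is followed by S with FIRST {λ, end, num, print}; in K->print K S, the suffix after K is nullable (adds nothing new); in J->print end K, the suffix after K is empty, so FOLLOW(K) ⊇ FOLLOW(J) = {do, end, num, print}. Thus FOLLOW(K) = {do, end, num, print}.
FOLLOW(S): in S->K S J print, S is followed by J print with FIRST {end, print}; in K->print K S, the suffix after S is empty, so FOLLOW(S) ⊇ FOLLOW(K) = {do, end, num, print}. Thus FOLLOW(S) = {$, do, end, num, print}.

{do, end, num, print}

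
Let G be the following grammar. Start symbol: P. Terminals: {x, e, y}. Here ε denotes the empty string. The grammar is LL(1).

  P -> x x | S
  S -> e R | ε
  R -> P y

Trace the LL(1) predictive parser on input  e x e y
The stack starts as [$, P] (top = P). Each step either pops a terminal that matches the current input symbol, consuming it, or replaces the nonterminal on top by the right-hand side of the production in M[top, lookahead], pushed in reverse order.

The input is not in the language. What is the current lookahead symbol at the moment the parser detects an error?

e

step 1: stack=$ P  input=e x e y $  — expand P -> S
step 2: stack=$ S  input=e x e y $  — expand S -> e R
step 3: stack=$ R e  input=e x e y $  — match e
step 4: stack=$ R  input=x e y $  — expand R -> P y
step 5: stack=$ y P  input=x e y $  — expand P -> x x
step 6: stack=$ y x x  input=x e y $  — match x
step 7: stack=$ y x  input=e y $  — error: top is terminal x but lookahead is e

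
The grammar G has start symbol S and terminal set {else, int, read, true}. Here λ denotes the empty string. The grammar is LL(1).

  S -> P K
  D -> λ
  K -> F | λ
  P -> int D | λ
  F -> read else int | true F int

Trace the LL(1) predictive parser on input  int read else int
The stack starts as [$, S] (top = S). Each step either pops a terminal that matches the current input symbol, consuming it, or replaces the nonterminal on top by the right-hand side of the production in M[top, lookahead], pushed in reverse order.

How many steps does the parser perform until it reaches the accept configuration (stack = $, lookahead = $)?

9

     Stack            Input                Action
  1  $ S              int read else int $  expand S -> P K
  2  $ K P            int read else int $  expand P -> int D
  3  $ K D int        int read else int $  match int
  4  $ K D            read else int $      expand D -> λ
  5  $ K              read else int $      expand K -> F
  6  $ F              read else int $      expand F -> read else int
  7  $ int else read  read else int $      match read
  8  $ int else       else int $           match else
  9  $ int            int $                match int
Accept reached after 9 steps.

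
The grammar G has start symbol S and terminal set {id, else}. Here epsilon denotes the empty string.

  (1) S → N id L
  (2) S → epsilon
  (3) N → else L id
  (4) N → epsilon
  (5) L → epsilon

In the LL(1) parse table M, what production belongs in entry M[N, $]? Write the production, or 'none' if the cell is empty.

FIRST(N): from N→else L id we get {else}; from N→epsilon we get {epsilon}. So FIRST(N) = {epsilon, else}.
FIRST(L): from L→epsilon we get {epsilon}. So FIRST(L) = {epsilon}.
FIRST(S): from S→N id L we get {else, id}; from S→epsilon we get {epsilon}. So FIRST(S) = {epsilon, else, id}.
FOLLOW(S) includes $ since S is the start symbol.
FOLLOW(N): in S→N id L, N is followed by id L with FIRST {id}. Thus FOLLOW(N) = {id}.
For N → else L id: FIRST(else L id) = {else}, so it goes in M[N, t] for t ∈ {else}.
For N → epsilon: FIRST(epsilon) = {epsilon}, so it goes in M[N, t] for t ∈ {}; since epsilon ∈ FIRST, also for every t ∈ FOLLOW(N) = {id}.
None of these place a production in M[N, $].

none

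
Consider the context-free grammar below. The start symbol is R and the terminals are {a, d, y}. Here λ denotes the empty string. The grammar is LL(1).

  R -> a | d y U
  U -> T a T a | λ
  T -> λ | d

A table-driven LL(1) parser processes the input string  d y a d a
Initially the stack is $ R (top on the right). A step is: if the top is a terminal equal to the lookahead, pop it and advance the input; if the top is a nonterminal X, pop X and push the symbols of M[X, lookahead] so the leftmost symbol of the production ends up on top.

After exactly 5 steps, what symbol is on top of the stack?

step 1: stack=$ R  input=d y a d a $  — expand R -> d y U
step 2: stack=$ U y d  input=d y a d a $  — match d
step 3: stack=$ U y  input=y a d a $  — match y
step 4: stack=$ U  input=a d a $  — expand U -> T a T a
step 5: stack=$ a T a T  input=a d a $  — expand T -> λ
Stack after step 5: $ a T a (top = a).

a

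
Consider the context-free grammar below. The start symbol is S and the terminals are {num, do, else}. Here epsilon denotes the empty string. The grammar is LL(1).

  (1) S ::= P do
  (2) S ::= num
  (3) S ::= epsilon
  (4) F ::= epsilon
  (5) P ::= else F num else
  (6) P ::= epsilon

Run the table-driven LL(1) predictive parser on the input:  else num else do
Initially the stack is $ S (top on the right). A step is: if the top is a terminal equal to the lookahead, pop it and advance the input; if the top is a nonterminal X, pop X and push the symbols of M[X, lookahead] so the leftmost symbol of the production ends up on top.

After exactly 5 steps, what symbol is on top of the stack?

     Stack                 Input               Action
  1  $ S                   else num else do $  expand S ::= P do
  2  $ do P                else num else do $  expand P ::= else F num else
  3  $ do else num F else  else num else do $  match else
  4  $ do else num F       num else do $       expand F ::= epsilon
  5  $ do else num         num else do $       match num
Stack after step 5: $ do else (top = else).

else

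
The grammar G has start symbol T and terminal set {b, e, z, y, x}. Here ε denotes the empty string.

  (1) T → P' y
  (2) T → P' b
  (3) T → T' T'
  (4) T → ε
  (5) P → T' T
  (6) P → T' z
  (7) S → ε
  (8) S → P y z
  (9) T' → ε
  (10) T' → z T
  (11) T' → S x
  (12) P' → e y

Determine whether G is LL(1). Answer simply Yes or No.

FIRST(T) = {ε, e, x, y, z}
FIRST(P) = {ε, e, x, y, z}
FIRST(S) = {ε, e, x, y, z}
FIRST(T') = {ε, e, x, y, z}
FIRST(P') = {e}
FOLLOW(T) = {$, e, x, y, z}
FOLLOW(P) = {y}
FOLLOW(S) = {x}
FOLLOW(T') = {$, e, x, y, z}
FOLLOW(P') = {b, y}
Cell M[P, e] receives both P → T' T and P → T' z — the grammar is not LL(1).

No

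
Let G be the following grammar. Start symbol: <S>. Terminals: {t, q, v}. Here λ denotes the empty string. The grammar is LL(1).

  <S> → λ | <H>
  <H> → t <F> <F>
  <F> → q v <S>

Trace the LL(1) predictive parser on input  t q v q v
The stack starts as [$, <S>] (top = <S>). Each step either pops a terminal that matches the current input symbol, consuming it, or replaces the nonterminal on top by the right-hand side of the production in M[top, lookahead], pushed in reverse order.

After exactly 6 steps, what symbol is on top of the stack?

<S>

step 1: stack=$ <S>  input=t q v q v $  — expand <S> → <H>
step 2: stack=$ <H>  input=t q v q v $  — expand <H> → t <F> <F>
step 3: stack=$ <F> <F> t  input=t q v q v $  — match t
step 4: stack=$ <F> <F>  input=q v q v $  — expand <F> → q v <S>
step 5: stack=$ <F> <S> v q  input=q v q v $  — match q
step 6: stack=$ <F> <S> v  input=v q v $  — match v
Stack after step 6: $ <F> <S> (top = <S>).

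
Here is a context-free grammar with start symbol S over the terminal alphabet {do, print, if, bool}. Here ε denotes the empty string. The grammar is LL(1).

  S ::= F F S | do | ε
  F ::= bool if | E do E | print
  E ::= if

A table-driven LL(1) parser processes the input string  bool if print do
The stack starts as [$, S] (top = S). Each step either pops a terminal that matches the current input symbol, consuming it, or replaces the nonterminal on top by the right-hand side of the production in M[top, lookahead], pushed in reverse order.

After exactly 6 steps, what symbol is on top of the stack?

S

     Stack          Input               Action
  1  $ S            bool if print do $  expand S ::= F F S
  2  $ S F F        bool if print do $  expand F ::= bool if
  3  $ S F if bool  bool if print do $  match bool
  4  $ S F if       if print do $       match if
  5  $ S F          print do $          expand F ::= print
  6  $ S print      print do $          match print
Stack after step 6: $ S (top = S).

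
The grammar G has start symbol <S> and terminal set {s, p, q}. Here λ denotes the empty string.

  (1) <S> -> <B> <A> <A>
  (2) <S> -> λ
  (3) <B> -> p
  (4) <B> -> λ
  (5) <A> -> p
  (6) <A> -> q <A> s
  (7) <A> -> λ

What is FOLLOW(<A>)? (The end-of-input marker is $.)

{$, p, q, s}

FIRST(<B>): from <B>->p we get {p}; from <B>->λ we get {λ}. So FIRST(<B>) = {λ, p}.
FIRST(<A>): from <A>->p we get {p}; from <A>->q <A> s we get {q}; from <A>->λ we get {λ}. So FIRST(<A>) = {λ, p, q}.
FIRST(<S>): from <S>-><B> <A> <A> we get {λ, p, q}; from <S>->λ we get {λ}. So FIRST(<S>) = {λ, p, q}.
FOLLOW(<S>) includes $ since <S> is the start symbol.
FOLLOW(<S>): <S> appears on no right-hand side. Thus FOLLOW(<S>) = {$}.
FOLLOW(<B>): in <S>-><B> <A> <A>, <B> is followed by <A> <A> with FIRST {λ, p, q}; in <S>-><B> <A> <A>, the suffix after <B> is nullable, so FOLLOW(<B>) ⊇ FOLLOW(<S>) = {$}. Thus FOLLOW(<B>) = {$, p, q}.
FOLLOW(<A>): in <S>-><B> <A> <A> (occurrence 1), <A> is followed by <A> with FIRST {λ, p, q}; in <S>-><B> <A> <A> (occurrence 1), the suffix after <A> is nullable, so FOLLOW(<A>) ⊇ FOLLOW(<S>) = {$}; in <S>-><B> <A> <A> (occurrence 2), the suffix after <A> is empty, so FOLLOW(<A>) ⊇ FOLLOW(<S>) = {$}; in <A>->q <A> s, <A> is followed by s with FIRST {s}. Thus FOLLOW(<A>) = {$, p, q, s}.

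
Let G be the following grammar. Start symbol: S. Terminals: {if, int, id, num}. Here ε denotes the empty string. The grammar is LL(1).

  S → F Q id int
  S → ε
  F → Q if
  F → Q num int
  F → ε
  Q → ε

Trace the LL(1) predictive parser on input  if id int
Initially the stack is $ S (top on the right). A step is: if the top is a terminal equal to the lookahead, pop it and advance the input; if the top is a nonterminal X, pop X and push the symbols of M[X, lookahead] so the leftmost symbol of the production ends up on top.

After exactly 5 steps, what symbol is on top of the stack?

step 1: stack=$ S  input=if id int $  — expand S → F Q id int
step 2: stack=$ int id Q F  input=if id int $  — expand F → Q if
step 3: stack=$ int id Q if Q  input=if id int $  — expand Q → ε
step 4: stack=$ int id Q if  input=if id int $  — match if
step 5: stack=$ int id Q  input=id int $  — expand Q → ε
Stack after step 5: $ int id (top = id).

id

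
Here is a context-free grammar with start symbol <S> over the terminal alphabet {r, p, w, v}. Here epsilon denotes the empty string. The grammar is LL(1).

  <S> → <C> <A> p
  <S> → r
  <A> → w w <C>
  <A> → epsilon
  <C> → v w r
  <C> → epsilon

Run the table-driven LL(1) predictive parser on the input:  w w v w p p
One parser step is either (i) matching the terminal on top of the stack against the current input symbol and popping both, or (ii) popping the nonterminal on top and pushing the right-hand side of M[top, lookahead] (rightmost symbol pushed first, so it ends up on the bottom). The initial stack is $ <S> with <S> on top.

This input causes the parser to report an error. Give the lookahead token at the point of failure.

p

step 1: stack=$ <S>  input=w w v w p p $  — expand <S> → <C> <A> p
step 2: stack=$ p <A> <C>  input=w w v w p p $  — expand <C> → epsilon
step 3: stack=$ p <A>  input=w w v w p p $  — expand <A> → w w <C>
step 4: stack=$ p <C> w w  input=w w v w p p $  — match w
step 5: stack=$ p <C> w  input=w v w p p $  — match w
step 6: stack=$ p <C>  input=v w p p $  — expand <C> → v w r
step 7: stack=$ p r w v  input=v w p p $  — match v
step 8: stack=$ p r w  input=w p p $  — match w
step 9: stack=$ p r  input=p p $  — error: top is terminal r but lookahead is p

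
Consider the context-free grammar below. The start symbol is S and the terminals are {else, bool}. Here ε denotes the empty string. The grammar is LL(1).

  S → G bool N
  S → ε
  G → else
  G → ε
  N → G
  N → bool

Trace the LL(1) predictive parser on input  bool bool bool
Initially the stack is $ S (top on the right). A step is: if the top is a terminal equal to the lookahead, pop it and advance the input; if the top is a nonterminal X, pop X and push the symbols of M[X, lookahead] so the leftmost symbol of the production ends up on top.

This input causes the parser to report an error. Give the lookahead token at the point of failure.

step 1: stack=$ S  input=bool bool bool $  — expand S → G bool N
step 2: stack=$ N bool G  input=bool bool bool $  — expand G → ε
step 3: stack=$ N bool  input=bool bool bool $  — match bool
step 4: stack=$ N  input=bool bool $  — expand N → bool
step 5: stack=$ bool  input=bool bool $  — match bool
step 6: stack=$  input=bool $  — error: stack empty but input remains

bool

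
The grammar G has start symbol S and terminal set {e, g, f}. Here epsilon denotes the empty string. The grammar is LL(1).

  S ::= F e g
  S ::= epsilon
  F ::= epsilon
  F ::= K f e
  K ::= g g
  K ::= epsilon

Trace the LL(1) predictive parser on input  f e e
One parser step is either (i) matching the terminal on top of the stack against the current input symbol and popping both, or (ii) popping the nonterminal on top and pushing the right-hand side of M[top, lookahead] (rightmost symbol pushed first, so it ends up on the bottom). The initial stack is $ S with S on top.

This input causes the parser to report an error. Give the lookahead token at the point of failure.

$

step 1: stack=$ S  input=f e e $  — expand S ::= F e g
step 2: stack=$ g e F  input=f e e $  — expand F ::= K f e
step 3: stack=$ g e e f K  input=f e e $  — expand K ::= epsilon
step 4: stack=$ g e e f  input=f e e $  — match f
step 5: stack=$ g e e  input=e e $  — match e
step 6: stack=$ g e  input=e $  — match e
step 7: stack=$ g  input=$  — error: top is terminal g but lookahead is $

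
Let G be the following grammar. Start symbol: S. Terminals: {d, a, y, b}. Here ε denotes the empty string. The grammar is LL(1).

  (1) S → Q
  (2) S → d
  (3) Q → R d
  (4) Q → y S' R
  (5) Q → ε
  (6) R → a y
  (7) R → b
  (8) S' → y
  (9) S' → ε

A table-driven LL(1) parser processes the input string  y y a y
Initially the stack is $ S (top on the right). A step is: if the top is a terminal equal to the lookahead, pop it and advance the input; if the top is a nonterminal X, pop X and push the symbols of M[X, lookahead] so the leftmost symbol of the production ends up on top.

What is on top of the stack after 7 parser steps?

step 1: stack=$ S  input=y y a y $  — expand S → Q
step 2: stack=$ Q  input=y y a y $  — expand Q → y S' R
step 3: stack=$ R S' y  input=y y a y $  — match y
step 4: stack=$ R S'  input=y a y $  — expand S' → y
step 5: stack=$ R y  input=y a y $  — match y
step 6: stack=$ R  input=a y $  — expand R → a y
step 7: stack=$ y a  input=a y $  — match a
Stack after step 7: $ y (top = y).

y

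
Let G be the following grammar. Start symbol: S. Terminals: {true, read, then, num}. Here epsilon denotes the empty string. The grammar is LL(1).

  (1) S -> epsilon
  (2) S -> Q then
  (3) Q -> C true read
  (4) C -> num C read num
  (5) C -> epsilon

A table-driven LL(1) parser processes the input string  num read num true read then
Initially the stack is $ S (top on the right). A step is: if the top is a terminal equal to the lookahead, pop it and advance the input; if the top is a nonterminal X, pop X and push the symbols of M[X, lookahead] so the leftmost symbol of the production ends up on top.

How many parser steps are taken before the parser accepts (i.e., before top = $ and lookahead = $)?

step 1: stack=$ S  input=num read num true read then $  — expand S -> Q then
step 2: stack=$ then Q  input=num read num true read then $  — expand Q -> C true read
step 3: stack=$ then read true C  input=num read num true read then $  — expand C -> num C read num
step 4: stack=$ then read true num read C num  input=num read num true read then $  — match num
step 5: stack=$ then read true num read C  input=read num true read then $  — expand C -> epsilon
step 6: stack=$ then read true num read  input=read num true read then $  — match read
step 7: stack=$ then read true num  input=num true read then $  — match num
step 8: stack=$ then read true  input=true read then $  — match true
step 9: stack=$ then read  input=read then $  — match read
step 10: stack=$ then  input=then $  — match then
Accept reached after 10 steps.

10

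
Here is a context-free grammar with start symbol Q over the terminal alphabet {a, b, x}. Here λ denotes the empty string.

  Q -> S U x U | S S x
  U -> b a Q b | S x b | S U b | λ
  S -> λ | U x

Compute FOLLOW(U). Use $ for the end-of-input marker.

{$, b, x}

FIRST(Q) = {b, x}  (via S U x U, S S x)
FIRST(U) = {λ, b, x}  (via S x b, S U b)
FIRST(S) = {λ, b, x}  (via U x)
FOLLOW(Q) includes $ since Q is the start symbol.
FOLLOW(Q): in U->b a Q b, Q is followed by b with FIRST {b}. Thus FOLLOW(Q) = {$, b}.
FOLLOW(U): in Q->S U x U (occurrence 1), U is followed by x U with FIRST {x}; in Q->S U x U (occurrence 2), the suffix after U is empty, so FOLLOW(U) ⊇ FOLLOW(Q) = {$, b}; in U->S U b, U is followed by b with FIRST {b}; in S->U x, U is followed by x with FIRST {x}. Thus FOLLOW(U) = {$, b, x}.
FOLLOW(S): in Q->S U x U, S is followed by U x U with FIRST {b, x}; in Q->S S x (occurrence 1), S is followed by S x with FIRST {b, x}; in Q->S S x (occurrence 2), S is followed by x with FIRST {x}; in U->S x b, S is followed by x b with FIRST {x}; in U->S U b, S is followed by U b with FIRST {b, x}. Thus FOLLOW(S) = {b, x}.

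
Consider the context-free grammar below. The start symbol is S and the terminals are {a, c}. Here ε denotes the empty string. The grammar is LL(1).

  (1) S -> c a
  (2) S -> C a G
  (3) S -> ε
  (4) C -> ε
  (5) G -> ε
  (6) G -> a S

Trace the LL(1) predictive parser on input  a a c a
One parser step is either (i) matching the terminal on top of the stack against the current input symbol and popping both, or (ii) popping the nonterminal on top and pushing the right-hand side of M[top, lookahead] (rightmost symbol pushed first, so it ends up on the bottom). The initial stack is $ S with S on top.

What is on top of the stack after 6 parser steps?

c

step 1: stack=$ S  input=a a c a $  — expand S -> C a G
step 2: stack=$ G a C  input=a a c a $  — expand C -> ε
step 3: stack=$ G a  input=a a c a $  — match a
step 4: stack=$ G  input=a c a $  — expand G -> a S
step 5: stack=$ S a  input=a c a $  — match a
step 6: stack=$ S  input=c a $  — expand S -> c a
Stack after step 6: $ a c (top = c).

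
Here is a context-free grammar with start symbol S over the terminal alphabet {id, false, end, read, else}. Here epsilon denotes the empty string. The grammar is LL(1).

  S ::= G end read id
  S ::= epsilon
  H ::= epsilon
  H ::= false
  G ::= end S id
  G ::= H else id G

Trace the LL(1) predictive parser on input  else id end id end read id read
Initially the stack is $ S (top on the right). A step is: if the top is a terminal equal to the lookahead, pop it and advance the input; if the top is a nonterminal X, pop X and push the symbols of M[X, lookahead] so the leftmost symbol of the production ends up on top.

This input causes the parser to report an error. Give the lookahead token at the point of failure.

step 1: stack=$ S  input=else id end id end read id read $  — expand S ::= G end read id
step 2: stack=$ id read end G  input=else id end id end read id read $  — expand G ::= H else id G
step 3: stack=$ id read end G id else H  input=else id end id end read id read $  — expand H ::= epsilon
step 4: stack=$ id read end G id else  input=else id end id end read id read $  — match else
step 5: stack=$ id read end G id  input=id end id end read id read $  — match id
step 6: stack=$ id read end G  input=end id end read id read $  — expand G ::= end S id
step 7: stack=$ id read end id S end  input=end id end read id read $  — match end
step 8: stack=$ id read end id S  input=id end read id read $  — expand S ::= epsilon
step 9: stack=$ id read end id  input=id end read id read $  — match id
step 10: stack=$ id read end  input=end read id read $  — match end
step 11: stack=$ id read  input=read id read $  — match read
step 12: stack=$ id  input=id read $  — match id
step 13: stack=$  input=read $  — error: stack empty but input remains

read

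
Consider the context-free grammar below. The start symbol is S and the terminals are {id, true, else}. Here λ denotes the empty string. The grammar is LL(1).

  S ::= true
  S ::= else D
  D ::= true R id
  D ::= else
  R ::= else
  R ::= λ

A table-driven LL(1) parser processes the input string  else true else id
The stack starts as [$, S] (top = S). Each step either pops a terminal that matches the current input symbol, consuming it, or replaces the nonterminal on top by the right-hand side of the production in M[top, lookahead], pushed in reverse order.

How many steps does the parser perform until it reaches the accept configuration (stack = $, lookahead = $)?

step 1: stack=$ S  input=else true else id $  — expand S ::= else D
step 2: stack=$ D else  input=else true else id $  — match else
step 3: stack=$ D  input=true else id $  — expand D ::= true R id
step 4: stack=$ id R true  input=true else id $  — match true
step 5: stack=$ id R  input=else id $  — expand R ::= else
step 6: stack=$ id else  input=else id $  — match else
step 7: stack=$ id  input=id $  — match id
Accept reached after 7 steps.

7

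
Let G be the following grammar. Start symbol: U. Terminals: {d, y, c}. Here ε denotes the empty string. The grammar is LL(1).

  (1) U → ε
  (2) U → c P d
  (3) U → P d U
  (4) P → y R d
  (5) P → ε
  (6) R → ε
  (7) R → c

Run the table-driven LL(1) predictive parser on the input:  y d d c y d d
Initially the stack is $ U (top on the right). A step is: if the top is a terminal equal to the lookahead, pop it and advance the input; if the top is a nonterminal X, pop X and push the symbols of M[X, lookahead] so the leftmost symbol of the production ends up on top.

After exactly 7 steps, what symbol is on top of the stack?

c

     Stack        Input            Action
  1  $ U          y d d c y d d $  expand U → P d U
  2  $ U d P      y d d c y d d $  expand P → y R d
  3  $ U d d R y  y d d c y d d $  match y
  4  $ U d d R    d d c y d d $    expand R → ε
  5  $ U d d      d d c y d d $    match d
  6  $ U d        d c y d d $      match d
  7  $ U          c y d d $        expand U → c P d
Stack after step 7: $ d P c (top = c).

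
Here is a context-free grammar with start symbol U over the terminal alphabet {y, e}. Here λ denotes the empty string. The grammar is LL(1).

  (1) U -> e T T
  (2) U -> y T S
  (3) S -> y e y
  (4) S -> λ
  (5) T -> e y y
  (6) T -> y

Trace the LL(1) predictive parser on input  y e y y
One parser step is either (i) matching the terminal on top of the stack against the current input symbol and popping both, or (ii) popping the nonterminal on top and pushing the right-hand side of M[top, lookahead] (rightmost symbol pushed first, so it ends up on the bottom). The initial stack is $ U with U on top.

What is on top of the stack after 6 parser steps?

     Stack      Input      Action
  1  $ U        y e y y $  expand U -> y T S
  2  $ S T y    y e y y $  match y
  3  $ S T      e y y $    expand T -> e y y
  4  $ S y y e  e y y $    match e
  5  $ S y y    y y $      match y
  6  $ S y      y $        match y
Stack after step 6: $ S (top = S).

S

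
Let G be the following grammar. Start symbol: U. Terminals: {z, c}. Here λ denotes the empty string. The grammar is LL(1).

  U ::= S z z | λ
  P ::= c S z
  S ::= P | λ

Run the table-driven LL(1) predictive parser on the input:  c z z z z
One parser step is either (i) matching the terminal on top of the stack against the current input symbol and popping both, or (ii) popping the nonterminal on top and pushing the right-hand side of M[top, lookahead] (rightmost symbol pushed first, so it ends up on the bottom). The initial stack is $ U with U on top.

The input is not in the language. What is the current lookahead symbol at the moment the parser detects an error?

z

     Stack        Input        Action
  1  $ U          c z z z z $  expand U ::= S z z
  2  $ z z S      c z z z z $  expand S ::= P
  3  $ z z P      c z z z z $  expand P ::= c S z
  4  $ z z z S c  c z z z z $  match c
  5  $ z z z S    z z z z $    expand S ::= λ
  6  $ z z z      z z z z $    match z
  7  $ z z        z z z $      match z
  8  $ z          z z $        match z
  9  $            z $          error: stack empty but input remains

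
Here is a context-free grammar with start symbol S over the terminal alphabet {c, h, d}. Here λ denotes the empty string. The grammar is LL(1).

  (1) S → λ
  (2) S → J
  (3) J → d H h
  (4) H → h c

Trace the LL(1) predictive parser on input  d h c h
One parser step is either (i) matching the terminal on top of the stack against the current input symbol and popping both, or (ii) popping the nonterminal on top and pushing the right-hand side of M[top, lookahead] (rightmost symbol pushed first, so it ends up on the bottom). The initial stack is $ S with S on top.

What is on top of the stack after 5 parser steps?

step 1: stack=$ S  input=d h c h $  — expand S → J
step 2: stack=$ J  input=d h c h $  — expand J → d H h
step 3: stack=$ h H d  input=d h c h $  — match d
step 4: stack=$ h H  input=h c h $  — expand H → h c
step 5: stack=$ h c h  input=h c h $  — match h
Stack after step 5: $ h c (top = c).

c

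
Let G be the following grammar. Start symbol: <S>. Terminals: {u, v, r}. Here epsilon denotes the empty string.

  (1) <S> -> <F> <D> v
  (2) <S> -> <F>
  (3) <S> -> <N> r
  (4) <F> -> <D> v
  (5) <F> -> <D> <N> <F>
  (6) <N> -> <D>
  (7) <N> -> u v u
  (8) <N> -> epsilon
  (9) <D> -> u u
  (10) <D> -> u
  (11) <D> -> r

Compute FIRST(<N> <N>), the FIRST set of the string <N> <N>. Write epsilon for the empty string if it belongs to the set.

FIRST(<D>): from <D>->u u we get {u}; from <D>->u we get {u}; from <D>->r we get {r}. So FIRST(<D>) = {r, u}.
FIRST(<F>): from <F>-><D> v we get {r, u}; from <F>-><D> <N> <F> we get {r, u}. So FIRST(<F>) = {r, u}.
FIRST(<N>): from <N>-><D> we get {r, u}; from <N>->u v u we get {u}; from <N>->epsilon we get {epsilon}. So FIRST(<N>) = {epsilon, r, u}.
FIRST(<S>): from <S>-><F> <D> v we get {r, u}; from <S>-><F> we get {r, u}; from <S>-><N> r we get {r, u}. So FIRST(<S>) = {r, u}.
FIRST(<N> <N>): take FIRST of each symbol in turn, carrying on past any symbol whose FIRST contains epsilon; result {epsilon, r, u}.

{epsilon, r, u}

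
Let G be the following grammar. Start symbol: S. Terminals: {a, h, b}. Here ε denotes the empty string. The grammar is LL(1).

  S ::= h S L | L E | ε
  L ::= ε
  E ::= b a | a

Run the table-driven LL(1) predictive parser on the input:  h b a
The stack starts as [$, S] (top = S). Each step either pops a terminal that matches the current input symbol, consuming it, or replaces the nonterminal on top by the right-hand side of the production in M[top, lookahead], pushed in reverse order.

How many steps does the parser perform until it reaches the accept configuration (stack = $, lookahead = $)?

     Stack    Input    Action
  1  $ S      h b a $  expand S ::= h S L
  2  $ L S h  h b a $  match h
  3  $ L S    b a $    expand S ::= L E
  4  $ L E L  b a $    expand L ::= ε
  5  $ L E    b a $    expand E ::= b a
  6  $ L a b  b a $    match b
  7  $ L a    a $      match a
  8  $ L      $        expand L ::= ε
Accept reached after 8 steps.

8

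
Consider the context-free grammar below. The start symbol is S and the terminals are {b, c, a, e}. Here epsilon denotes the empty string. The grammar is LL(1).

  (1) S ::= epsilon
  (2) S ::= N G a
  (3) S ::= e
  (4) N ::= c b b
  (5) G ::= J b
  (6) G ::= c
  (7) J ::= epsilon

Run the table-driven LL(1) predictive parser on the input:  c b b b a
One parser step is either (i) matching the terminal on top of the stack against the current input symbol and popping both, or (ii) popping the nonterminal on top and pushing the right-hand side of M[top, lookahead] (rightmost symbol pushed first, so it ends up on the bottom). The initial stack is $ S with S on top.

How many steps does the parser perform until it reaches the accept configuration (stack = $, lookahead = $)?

9

step 1: stack=$ S  input=c b b b a $  — expand S ::= N G a
step 2: stack=$ a G N  input=c b b b a $  — expand N ::= c b b
step 3: stack=$ a G b b c  input=c b b b a $  — match c
step 4: stack=$ a G b b  input=b b b a $  — match b
step 5: stack=$ a G b  input=b b a $  — match b
step 6: stack=$ a G  input=b a $  — expand G ::= J b
step 7: stack=$ a b J  input=b a $  — expand J ::= epsilon
step 8: stack=$ a b  input=b a $  — match b
step 9: stack=$ a  input=a $  — match a
Accept reached after 9 steps.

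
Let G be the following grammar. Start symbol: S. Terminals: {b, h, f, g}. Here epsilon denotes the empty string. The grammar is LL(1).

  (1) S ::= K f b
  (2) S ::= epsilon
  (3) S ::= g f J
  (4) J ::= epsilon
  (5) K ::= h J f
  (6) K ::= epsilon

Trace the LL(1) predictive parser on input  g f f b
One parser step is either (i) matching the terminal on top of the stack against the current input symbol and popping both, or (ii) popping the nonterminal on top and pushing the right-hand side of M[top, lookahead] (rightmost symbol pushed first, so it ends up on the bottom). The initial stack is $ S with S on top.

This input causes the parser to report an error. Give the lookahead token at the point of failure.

step 1: stack=$ S  input=g f f b $  — expand S ::= g f J
step 2: stack=$ J f g  input=g f f b $  — match g
step 3: stack=$ J f  input=f f b $  — match f
step 4: stack=$ J  input=f b $  — expand J ::= epsilon
step 5: stack=$  input=f b $  — error: stack empty but input remains

f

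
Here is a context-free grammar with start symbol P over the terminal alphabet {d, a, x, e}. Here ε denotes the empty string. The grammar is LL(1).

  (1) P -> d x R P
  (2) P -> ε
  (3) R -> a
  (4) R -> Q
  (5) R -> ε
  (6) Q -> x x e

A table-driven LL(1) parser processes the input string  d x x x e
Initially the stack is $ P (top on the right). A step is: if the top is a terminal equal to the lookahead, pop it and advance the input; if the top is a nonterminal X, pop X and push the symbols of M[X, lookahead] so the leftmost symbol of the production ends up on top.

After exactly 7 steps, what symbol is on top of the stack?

step 1: stack=$ P  input=d x x x e $  — expand P -> d x R P
step 2: stack=$ P R x d  input=d x x x e $  — match d
step 3: stack=$ P R x  input=x x x e $  — match x
step 4: stack=$ P R  input=x x e $  — expand R -> Q
step 5: stack=$ P Q  input=x x e $  — expand Q -> x x e
step 6: stack=$ P e x x  input=x x e $  — match x
step 7: stack=$ P e x  input=x e $  — match x
Stack after step 7: $ P e (top = e).

e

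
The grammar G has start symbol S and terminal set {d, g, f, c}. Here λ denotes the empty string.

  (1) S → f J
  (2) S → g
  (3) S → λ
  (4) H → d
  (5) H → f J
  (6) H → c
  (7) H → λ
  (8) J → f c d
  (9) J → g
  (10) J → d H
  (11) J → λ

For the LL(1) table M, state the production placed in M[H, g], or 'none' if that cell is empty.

none

FIRST(S): from S→f J we get {f}; from S→g we get {g}; from S→λ we get {λ}. So FIRST(S) = {λ, f, g}.
FIRST(H): from H→d we get {d}; from H→f J we get {f}; from H→c we get {c}; from H→λ we get {λ}. So FIRST(H) = {λ, c, d, f}.
FIRST(J): from J→f c d we get {f}; from J→g we get {g}; from J→d H we get {d}; from J→λ we get {λ}. So FIRST(J) = {λ, d, f, g}.
FOLLOW(S) includes $ since S is the start symbol.
FOLLOW(H): in J→d H, the suffix after H is empty, so FOLLOW(H) ⊇ FOLLOW(J) = {$}. Thus FOLLOW(H) = {$}.
FOLLOW(J): in S→f J, the suffix after J is empty, so FOLLOW(J) ⊇ FOLLOW(S) = {$}; in H→f J, the suffix after J is empty, so FOLLOW(J) ⊇ FOLLOW(H) = {$}. Thus FOLLOW(J) = {$}.
For H → d: FIRST(d) = {d}, so it goes in M[H, t] for t ∈ {d}.
For H → f J: FIRST(f J) = {f}, so it goes in M[H, t] for t ∈ {f}.
For H → c: FIRST(c) = {c}, so it goes in M[H, t] for t ∈ {c}.
For H → λ: FIRST(λ) = {λ}, so it goes in M[H, t] for t ∈ {}; since λ ∈ FIRST, also for every t ∈ FOLLOW(H) = {$}.
None of these place a production in M[H, g].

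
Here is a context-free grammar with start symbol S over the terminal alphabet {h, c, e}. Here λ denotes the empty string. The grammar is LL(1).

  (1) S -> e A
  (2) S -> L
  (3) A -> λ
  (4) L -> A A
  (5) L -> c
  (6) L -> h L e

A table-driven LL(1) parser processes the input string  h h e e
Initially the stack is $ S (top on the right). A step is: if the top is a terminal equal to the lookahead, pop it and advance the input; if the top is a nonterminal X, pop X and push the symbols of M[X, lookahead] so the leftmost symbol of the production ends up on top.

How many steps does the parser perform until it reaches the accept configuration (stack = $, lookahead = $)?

step 1: stack=$ S  input=h h e e $  — expand S -> L
step 2: stack=$ L  input=h h e e $  — expand L -> h L e
step 3: stack=$ e L h  input=h h e e $  — match h
step 4: stack=$ e L  input=h e e $  — expand L -> h L e
step 5: stack=$ e e L h  input=h e e $  — match h
step 6: stack=$ e e L  input=e e $  — expand L -> A A
step 7: stack=$ e e A A  input=e e $  — expand A -> λ
step 8: stack=$ e e A  input=e e $  — expand A -> λ
step 9: stack=$ e e  input=e e $  — match e
step 10: stack=$ e  input=e $  — match e
Accept reached after 10 steps.

10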